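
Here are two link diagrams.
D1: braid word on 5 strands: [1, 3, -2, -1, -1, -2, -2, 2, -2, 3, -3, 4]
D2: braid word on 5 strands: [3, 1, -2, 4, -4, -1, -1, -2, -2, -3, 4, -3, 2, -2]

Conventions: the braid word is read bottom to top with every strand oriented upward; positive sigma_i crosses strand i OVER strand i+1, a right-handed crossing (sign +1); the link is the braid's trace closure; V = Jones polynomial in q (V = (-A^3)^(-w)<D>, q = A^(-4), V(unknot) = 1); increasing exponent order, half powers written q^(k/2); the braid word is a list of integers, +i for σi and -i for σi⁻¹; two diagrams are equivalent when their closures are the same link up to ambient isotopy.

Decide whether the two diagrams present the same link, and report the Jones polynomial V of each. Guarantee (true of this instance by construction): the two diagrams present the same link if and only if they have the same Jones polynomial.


equivalent: yes
V(D1) = -q^-6 + q^-5 - q^-4 + 2q^-3 - q^-2 + q^-1  (w -2, c 12, <D> = A^-2 - A^2 + 2A^6 - A^10 + A^14 - A^18)
D2 (bracket A^-8 - A^-4 + 2 - A^4 + A^8 - A^12; 14 crossings at w = -4): V = -q^-6 + q^-5 - q^-4 + 2q^-3 - q^-2 + q^-1
why: all 2 diagrams share one V(q), hence one class


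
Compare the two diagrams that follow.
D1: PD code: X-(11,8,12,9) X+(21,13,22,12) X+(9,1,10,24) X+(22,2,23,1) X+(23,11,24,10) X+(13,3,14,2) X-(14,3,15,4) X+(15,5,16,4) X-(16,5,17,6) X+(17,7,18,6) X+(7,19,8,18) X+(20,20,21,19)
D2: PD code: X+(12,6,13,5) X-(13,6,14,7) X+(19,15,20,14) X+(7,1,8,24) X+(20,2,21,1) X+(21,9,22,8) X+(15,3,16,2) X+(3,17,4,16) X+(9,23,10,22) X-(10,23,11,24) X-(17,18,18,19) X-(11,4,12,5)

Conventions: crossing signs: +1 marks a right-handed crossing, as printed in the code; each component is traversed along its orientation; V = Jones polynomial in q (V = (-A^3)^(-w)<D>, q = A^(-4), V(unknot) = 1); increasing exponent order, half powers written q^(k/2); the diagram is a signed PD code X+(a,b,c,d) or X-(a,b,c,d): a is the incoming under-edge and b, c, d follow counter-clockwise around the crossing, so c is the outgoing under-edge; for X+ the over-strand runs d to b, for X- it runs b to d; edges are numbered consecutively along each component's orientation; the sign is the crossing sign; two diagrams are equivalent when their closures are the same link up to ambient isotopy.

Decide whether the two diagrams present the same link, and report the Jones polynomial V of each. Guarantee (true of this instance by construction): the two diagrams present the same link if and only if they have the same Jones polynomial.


equivalent: yes
V(D1) = q - q^2 + 2q^3 - q^4 + q^5 - q^6  (w +6, c 12, <D> = -A^-6 + A^-2 - A^2 + 2A^6 - A^10 + A^14)
V(D2) = q - q^2 + 2q^3 - q^4 + q^5 - q^6  (w +4, c 12, <D> = -A^-12 + A^-8 - A^-4 + 2 - A^4 + A^8)
why: Reidemeister moves carry D1 (12 crossings) to D2 (12)


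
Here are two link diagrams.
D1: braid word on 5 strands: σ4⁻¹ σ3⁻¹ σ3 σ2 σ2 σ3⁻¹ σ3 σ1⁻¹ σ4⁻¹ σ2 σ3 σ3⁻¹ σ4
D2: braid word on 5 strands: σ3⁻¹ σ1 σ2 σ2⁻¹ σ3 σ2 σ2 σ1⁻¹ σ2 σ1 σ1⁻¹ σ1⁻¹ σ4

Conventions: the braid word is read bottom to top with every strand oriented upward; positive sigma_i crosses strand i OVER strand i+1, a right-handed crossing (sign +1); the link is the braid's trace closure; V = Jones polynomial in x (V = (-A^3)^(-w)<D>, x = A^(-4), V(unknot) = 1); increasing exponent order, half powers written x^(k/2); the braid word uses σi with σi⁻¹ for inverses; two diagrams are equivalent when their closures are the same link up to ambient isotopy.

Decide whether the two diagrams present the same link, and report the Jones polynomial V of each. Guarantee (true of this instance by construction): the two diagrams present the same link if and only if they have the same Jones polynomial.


equivalent: yes
V(D1) = -x^(1/2) - x^(3/2) - x^(5/2) + x^(9/2)  (w +1, c 13, <D> = -A^-15 + A^-7 + A^-3 + A)
V(D2) = -x^(1/2) - x^(3/2) - x^(5/2) + x^(9/2)  [13 crossings, <D> = -A^-9 + A^-1 + A^3 + A^7, w = +3]
key observation: all 2 diagrams share one V(x), hence one class


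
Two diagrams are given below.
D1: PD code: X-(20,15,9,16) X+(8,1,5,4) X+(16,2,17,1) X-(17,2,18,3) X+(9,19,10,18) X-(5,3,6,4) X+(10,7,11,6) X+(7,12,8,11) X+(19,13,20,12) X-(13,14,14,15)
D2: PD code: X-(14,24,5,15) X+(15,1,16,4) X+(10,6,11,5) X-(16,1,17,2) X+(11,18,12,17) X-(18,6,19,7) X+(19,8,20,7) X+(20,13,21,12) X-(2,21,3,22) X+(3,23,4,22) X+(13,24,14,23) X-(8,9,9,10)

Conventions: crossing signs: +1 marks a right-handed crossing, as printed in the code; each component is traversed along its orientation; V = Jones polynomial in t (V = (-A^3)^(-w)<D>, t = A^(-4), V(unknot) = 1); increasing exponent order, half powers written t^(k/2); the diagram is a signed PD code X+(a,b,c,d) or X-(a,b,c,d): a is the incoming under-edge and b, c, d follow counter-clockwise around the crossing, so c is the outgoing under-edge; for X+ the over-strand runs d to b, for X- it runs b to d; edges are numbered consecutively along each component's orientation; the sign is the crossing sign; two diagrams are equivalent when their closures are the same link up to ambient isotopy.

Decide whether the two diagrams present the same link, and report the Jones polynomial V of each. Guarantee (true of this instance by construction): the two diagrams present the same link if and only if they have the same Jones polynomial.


equivalent: yes
D1 (bracket A^-6 + A^-2 + A^2 + A^6; 10 crossings at w = +2): V = 1 + t + t^2 + t^3
V(D2) = 1 + t + t^2 + t^3  (w +2, c 12, <D> = A^-6 + A^-2 + A^2 + A^6)
key observation: Reidemeister moves carry D1 (10 crossings) to D2 (12)


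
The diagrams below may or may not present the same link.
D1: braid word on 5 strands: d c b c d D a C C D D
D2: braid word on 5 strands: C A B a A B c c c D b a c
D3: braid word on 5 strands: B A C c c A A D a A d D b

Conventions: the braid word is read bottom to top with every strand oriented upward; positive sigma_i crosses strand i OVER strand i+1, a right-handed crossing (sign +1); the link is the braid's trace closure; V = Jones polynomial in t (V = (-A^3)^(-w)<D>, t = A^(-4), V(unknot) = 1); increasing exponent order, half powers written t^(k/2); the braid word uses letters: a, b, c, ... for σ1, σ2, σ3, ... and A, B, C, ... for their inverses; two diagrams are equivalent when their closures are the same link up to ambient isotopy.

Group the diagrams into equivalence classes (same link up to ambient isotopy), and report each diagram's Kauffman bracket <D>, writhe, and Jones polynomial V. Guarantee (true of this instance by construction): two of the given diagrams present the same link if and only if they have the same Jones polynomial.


grouping into links: {D1} | {D2} | {D3}
V(D1) = -t^(-1/2) - t^(1/2)  (w +1, c 11, <D> = A + A^5)
V(D2) = -t^(1/2) - t^(3/2) - t^(5/2) + t^(9/2)  (w +1, c 13, <D> = -A^-15 + A^-7 + A^-3 + A)
D3 (bracket A^-7 + A^-3 + A - A^9; 13 crossings at w = -3): V = t^(-9/2) - t^(-5/2) - t^(-3/2) - t^(-1/2)
why: comparing 3 Jones polynomials yields 3 groups


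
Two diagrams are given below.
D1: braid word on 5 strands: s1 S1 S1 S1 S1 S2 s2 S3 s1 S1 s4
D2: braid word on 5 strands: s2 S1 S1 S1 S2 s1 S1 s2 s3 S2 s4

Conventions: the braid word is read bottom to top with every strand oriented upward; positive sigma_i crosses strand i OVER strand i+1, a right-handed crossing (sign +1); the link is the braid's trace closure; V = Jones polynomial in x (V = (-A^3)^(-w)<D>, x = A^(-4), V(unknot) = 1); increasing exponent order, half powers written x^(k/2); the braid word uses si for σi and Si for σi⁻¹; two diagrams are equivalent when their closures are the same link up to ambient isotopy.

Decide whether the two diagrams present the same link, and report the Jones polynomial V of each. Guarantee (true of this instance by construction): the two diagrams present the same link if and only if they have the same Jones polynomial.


same link: yes
V(D1) = x^(-9/2) - x^(-5/2) - x^(-3/2) - x^(-1/2)  [11 crossings, <D> = A^-7 + A^-3 + A - A^9, w = -3]
D2 (bracket A^-1 + A^3 + A^7 - A^15; 11 crossings at w = -1): V = x^(-9/2) - x^(-5/2) - x^(-3/2) - x^(-1/2)
note: one V(x) for all 2 diagrams — one class (guaranteed)


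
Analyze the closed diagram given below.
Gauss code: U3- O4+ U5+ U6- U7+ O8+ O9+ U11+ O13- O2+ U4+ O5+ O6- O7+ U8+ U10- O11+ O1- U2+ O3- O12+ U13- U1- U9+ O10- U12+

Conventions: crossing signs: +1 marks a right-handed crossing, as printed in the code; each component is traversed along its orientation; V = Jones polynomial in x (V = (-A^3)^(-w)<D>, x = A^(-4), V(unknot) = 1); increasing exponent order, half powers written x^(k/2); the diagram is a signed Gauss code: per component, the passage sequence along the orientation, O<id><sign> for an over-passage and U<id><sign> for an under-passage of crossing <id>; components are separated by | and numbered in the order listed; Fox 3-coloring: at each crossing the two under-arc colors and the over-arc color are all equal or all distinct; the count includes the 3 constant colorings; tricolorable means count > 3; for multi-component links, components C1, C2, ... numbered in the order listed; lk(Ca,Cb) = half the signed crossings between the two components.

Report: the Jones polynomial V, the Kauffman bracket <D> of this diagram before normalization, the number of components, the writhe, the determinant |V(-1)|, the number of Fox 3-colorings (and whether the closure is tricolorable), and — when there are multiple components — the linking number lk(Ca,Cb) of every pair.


Jones polynomial: V(x) = x - x^2 + 2x^3 - x^4 + x^5 - x^6
<D> = A^-15 - A^-11 + A^-7 - 2A^-3 + A - A^5; writhe +3
components 1, writhe +3 (13 crossings)
3-colorings: 3 of 3^13, det 7 — not tricolorable
note: w = +3 shifts under R1 moves; the (-A^3)^(-3) factor cancels that in V


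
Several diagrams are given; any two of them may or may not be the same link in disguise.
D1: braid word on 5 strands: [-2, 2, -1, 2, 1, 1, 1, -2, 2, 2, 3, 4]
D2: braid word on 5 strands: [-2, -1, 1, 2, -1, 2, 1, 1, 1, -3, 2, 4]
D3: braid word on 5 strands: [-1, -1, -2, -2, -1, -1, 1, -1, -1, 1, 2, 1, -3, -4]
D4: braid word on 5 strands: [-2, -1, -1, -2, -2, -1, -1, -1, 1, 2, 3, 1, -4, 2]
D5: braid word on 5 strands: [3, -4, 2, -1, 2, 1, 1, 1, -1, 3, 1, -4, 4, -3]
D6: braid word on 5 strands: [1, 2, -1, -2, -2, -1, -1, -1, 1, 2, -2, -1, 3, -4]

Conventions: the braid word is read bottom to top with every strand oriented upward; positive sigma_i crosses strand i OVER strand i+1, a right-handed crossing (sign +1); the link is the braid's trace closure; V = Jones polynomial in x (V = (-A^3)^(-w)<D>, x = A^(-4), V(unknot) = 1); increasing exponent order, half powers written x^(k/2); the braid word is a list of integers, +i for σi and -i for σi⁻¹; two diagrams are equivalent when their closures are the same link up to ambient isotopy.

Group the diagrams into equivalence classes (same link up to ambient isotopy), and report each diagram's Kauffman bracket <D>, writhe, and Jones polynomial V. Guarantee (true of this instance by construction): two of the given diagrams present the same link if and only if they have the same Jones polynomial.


grouping into links: {D1, D2, D5} | {D3, D4, D6}
V(D1) = x - x^2 + 2x^3 - x^4 + x^5 - x^6  (w +6, c 12, <D> = -A^-6 + A^-2 - A^2 + 2A^6 - A^10 + A^14)
V(D2) = x - x^2 + 2x^3 - x^4 + x^5 - x^6  [12 crossings, <D> = -A^-12 + A^-8 - A^-4 + 2 - A^4 + A^8, w = +4]
D3 (bracket A^-14 - A^-10 + 2A^-6 - A^-2 + A^2 - A^6; 14 crossings at w = -6): V = -x^-6 + x^-5 - x^-4 + 2x^-3 - x^-2 + x^-1
V(D4) = -x^-6 + x^-5 - x^-4 + 2x^-3 - x^-2 + x^-1  (w -4, c 14, <D> = A^-8 - A^-4 + 2 - A^4 + A^8 - A^12)
V(D5) = x - x^2 + 2x^3 - x^4 + x^5 - x^6  [14 crossings, <D> = -A^-12 + A^-8 - A^-4 + 2 - A^4 + A^8, w = +4]
V(D6) = -x^-6 + x^-5 - x^-4 + 2x^-3 - x^-2 + x^-1  [14 crossings, <D> = A^-8 - A^-4 + 2 - A^4 + A^8 - A^12, w = -4]
why: V(x) takes 2 values over 6 diagrams, fixing the grouping


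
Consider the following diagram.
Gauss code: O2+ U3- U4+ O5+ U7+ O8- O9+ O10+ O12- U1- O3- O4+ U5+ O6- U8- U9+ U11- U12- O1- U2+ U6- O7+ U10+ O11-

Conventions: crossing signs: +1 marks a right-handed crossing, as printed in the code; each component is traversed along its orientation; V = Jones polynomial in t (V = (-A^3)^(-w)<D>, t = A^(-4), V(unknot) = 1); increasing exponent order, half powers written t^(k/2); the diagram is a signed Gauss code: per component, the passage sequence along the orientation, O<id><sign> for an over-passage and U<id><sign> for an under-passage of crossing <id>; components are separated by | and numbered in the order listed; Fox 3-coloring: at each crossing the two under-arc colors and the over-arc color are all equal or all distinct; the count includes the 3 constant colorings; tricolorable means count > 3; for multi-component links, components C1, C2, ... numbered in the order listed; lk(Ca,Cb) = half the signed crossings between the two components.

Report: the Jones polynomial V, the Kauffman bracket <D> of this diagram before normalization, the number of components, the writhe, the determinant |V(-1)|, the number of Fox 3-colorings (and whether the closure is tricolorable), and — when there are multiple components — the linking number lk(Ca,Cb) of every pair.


V(t) = -t^-3 + t^-2 - t^-1 + 3 - t + t^2 - t^3
bracket: -A^-12 + A^-8 - A^-4 + 3 - A^4 + A^8 - A^12, w = 0
1 component, writhe 0, over 12 crossings
det 9, colorings 27 of 3^12 — tricolorable
observation: w = 0 (over 12 crossings) is diagram-only; (-A^3)^(0) removes it from V


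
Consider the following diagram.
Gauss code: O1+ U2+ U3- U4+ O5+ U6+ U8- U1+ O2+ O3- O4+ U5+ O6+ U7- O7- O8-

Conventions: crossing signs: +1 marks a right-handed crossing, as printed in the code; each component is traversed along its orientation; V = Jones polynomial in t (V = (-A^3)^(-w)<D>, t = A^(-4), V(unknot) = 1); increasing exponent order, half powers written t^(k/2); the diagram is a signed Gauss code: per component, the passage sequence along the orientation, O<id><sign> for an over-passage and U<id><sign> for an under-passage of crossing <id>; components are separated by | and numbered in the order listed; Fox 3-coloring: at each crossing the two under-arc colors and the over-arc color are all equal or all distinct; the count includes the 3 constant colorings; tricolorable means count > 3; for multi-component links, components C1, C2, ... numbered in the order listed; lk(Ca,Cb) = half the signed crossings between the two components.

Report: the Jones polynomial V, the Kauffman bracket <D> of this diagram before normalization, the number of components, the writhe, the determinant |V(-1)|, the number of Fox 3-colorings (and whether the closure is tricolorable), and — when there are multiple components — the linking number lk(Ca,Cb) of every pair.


Jones polynomial: V(t) = t + t^3 - t^4
<D> = -A^-10 + A^-6 + A^2; writhe +2
components 1, writhe +2 (8 crossings)
3-colorings: 9 of 3^8, det 3 — tricolorable
note: |V(-1)| = 3: so tricolorable, since 3 divides 3


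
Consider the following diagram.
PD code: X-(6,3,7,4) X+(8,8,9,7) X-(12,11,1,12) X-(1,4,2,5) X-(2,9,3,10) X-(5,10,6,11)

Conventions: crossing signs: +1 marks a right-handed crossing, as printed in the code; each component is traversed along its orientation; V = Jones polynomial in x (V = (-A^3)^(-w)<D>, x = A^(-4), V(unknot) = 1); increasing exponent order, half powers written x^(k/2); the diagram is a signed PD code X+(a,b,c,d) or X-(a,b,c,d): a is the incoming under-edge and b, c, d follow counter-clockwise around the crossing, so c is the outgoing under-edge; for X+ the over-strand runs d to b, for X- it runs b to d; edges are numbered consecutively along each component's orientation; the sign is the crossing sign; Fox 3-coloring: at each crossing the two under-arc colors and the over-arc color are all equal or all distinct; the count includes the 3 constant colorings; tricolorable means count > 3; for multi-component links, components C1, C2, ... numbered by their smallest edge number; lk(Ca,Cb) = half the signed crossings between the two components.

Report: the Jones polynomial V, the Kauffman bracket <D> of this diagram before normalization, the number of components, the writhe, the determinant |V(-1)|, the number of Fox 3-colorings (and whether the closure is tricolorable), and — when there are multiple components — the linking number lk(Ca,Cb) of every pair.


Jones polynomial: V(x) = -x^-4 + x^-3 + x^-1
<D> = A^-8 + 1 - A^4; writhe -4
components 1, writhe -4 (6 crossings)
3-colorings: 9 of 3^6, det 3 — tricolorable
note: w = -4 (over 6 crossings) is diagram-only; (-A^3)^(4) removes it from V


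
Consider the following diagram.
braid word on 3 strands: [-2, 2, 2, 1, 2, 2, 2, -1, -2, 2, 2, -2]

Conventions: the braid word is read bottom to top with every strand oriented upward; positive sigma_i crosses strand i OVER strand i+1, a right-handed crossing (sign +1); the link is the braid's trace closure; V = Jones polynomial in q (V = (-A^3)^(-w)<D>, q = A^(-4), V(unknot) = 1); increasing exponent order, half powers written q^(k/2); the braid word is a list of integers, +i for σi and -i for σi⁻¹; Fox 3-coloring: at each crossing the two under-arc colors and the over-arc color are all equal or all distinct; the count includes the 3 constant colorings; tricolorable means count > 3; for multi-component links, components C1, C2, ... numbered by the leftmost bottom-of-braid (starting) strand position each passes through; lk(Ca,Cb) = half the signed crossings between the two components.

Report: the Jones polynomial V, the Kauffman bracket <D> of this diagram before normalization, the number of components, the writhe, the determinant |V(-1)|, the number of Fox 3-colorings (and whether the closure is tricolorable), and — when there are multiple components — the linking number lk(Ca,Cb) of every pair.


V(q) = q + q^3 - q^4
bracket: -A^-4 + 1 + A^8, w = +4
1 component, writhe +4, over 12 crossings
det 3, colorings 9 of 3^12 — tricolorable
observation: w = +4 shifts under R1 moves; the (-A^3)^(-4) factor cancels that in V


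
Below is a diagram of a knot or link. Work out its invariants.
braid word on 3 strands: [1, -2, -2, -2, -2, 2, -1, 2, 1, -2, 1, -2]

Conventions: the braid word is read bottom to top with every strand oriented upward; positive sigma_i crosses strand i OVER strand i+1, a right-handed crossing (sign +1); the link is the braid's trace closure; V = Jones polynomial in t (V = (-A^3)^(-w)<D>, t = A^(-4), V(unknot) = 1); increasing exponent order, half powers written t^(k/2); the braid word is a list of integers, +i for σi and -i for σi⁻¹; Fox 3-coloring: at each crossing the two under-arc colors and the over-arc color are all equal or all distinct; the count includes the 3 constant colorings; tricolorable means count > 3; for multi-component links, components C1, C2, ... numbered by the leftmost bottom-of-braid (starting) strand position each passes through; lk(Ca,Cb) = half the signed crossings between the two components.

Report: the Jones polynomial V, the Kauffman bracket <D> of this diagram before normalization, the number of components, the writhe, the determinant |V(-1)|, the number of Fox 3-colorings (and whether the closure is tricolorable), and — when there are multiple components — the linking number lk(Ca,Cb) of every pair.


Jones polynomial: V(t) = -t^-6 + 3t^-5 - 5t^-4 + 6t^-3 - 6t^-2 + 6t^-1 - 4 + 3t - t^2
<D> = -A^-14 + 3A^-10 - 4A^-6 + 6A^-2 - 6A^2 + 6A^6 - 5A^10 + 3A^14 - A^18; writhe -2
components 1, writhe -2 (12 crossings)
3-colorings: 3 of 3^12, det 35 — not tricolorable
note: |V(-1)| = 35: so not tricolorable, since 3 does not divide 35


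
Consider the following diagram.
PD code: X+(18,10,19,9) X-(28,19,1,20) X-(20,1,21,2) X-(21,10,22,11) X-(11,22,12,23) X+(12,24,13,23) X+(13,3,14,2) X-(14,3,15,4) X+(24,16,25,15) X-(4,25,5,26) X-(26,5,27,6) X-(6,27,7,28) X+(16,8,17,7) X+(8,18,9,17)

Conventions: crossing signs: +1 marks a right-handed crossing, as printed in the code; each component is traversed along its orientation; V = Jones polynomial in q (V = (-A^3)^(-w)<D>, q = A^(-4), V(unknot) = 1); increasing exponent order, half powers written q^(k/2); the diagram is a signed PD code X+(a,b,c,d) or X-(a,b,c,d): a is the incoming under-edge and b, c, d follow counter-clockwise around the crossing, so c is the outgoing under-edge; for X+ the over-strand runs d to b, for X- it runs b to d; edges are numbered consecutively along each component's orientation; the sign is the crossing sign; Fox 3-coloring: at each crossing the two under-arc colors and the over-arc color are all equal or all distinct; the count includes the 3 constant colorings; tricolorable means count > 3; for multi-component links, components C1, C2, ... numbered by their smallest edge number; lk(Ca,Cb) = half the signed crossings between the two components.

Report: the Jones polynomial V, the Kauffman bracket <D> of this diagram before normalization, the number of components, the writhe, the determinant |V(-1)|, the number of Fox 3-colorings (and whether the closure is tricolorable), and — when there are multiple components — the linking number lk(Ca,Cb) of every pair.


Jones polynomial: V(q) = -q^-6 + q^-5 - 2q^-4 + 3q^-3 - 2q^-2 + 3q^-1 - 1 + q - q^2
<D> = -A^-14 + A^-10 - A^-6 + 3A^-2 - 2A^2 + 3A^6 - 2A^10 + A^14 - A^18; writhe -2
components 1, writhe -2 (14 crossings)
3-colorings: 9 of 3^14, det 15 — tricolorable
note: det 15 = |V(-1)|; divisible by 3, so tricolorable


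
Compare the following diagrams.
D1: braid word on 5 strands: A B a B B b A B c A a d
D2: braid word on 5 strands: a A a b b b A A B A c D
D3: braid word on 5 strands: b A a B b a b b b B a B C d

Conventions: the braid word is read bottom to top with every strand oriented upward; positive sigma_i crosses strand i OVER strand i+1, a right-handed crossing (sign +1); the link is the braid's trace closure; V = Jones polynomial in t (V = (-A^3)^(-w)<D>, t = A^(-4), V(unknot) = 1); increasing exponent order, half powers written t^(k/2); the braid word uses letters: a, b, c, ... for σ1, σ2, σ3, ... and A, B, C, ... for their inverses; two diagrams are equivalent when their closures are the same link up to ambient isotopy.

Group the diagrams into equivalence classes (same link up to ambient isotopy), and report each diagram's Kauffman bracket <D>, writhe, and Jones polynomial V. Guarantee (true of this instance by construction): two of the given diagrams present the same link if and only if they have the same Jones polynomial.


classes: {D1} | {D2} | {D3}
V(D1) = t^-5 + 2t^-3 + t^-1  [12 crossings, <D> = A^-2 + 2A^6 + A^14, w = -2]
D2 (bracket A^-8 + 2 + A^8; 12 crossings at w = 0): V = t^-2 + 2 + t^2
V(D3) = t + 2t^3 + t^5  [14 crossings, <D> = A^-8 + 2 + A^8, w = +4]
note: V(t) takes 3 values over 3 diagrams, fixing the grouping


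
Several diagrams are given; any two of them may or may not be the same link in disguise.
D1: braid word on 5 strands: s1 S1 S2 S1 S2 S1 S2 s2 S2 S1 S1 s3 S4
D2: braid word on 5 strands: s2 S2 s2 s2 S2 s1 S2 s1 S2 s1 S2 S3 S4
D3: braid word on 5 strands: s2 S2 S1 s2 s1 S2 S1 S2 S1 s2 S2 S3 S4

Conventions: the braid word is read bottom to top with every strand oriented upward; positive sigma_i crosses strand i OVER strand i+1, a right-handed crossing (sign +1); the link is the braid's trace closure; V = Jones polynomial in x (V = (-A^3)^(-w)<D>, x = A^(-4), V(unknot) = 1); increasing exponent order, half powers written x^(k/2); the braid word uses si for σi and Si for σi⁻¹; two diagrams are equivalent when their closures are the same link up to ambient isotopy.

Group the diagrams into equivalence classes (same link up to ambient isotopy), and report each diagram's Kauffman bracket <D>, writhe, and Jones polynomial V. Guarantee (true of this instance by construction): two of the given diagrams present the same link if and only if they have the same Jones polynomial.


classes: {D1} | {D2} | {D3}
V(D1) = x^(-15/2) - x^(-13/2) - x^(-9/2) - x^(-5/2)  [13 crossings, <D> = A^-11 + A^-3 + A^5 - A^9, w = -7]
V(D2) = -x^(-3/2) + x^(-1/2) - 2x^(1/2) + x^(3/2) - 2x^(5/2) + x^(7/2)  [13 crossings, <D> = -A^-17 + 2A^-13 - A^-9 + 2A^-5 - A^-1 + A^3, w = -1]
D3 (bracket A^-13 + A^-9 + A^-5 - A^3; 13 crossings at w = -5): V = x^(-9/2) - x^(-5/2) - x^(-3/2) - x^(-1/2)
note: V(x) takes 3 values over 3 diagrams, fixing the grouping


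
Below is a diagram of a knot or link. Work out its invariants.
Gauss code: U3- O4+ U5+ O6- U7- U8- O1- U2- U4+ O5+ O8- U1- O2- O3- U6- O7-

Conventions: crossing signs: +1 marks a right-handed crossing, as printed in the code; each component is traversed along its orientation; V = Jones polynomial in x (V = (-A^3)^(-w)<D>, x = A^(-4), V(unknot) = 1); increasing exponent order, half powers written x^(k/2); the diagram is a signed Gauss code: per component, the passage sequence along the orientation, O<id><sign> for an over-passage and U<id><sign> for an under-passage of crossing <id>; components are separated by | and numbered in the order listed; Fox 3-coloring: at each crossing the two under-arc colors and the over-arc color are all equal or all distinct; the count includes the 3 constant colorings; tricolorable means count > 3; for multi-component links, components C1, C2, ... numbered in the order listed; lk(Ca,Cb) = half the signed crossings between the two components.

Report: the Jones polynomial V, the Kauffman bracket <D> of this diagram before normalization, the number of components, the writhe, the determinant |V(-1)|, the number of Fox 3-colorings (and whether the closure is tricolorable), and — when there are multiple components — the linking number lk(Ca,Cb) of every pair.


Jones polynomial: V(x) = x^-7 - 2x^-6 + 2x^-5 - 3x^-4 + 3x^-3 - 2x^-2 + 2x^-1
<D> = 2A^-8 - 2A^-4 + 3 - 3A^4 + 2A^8 - 2A^12 + A^16; writhe -4
components 1, writhe -4 (8 crossings)
3-colorings: 9 of 3^8, det 15 — tricolorable
note: det 15 = |V(-1)|; divisible by 3, so tricolorable


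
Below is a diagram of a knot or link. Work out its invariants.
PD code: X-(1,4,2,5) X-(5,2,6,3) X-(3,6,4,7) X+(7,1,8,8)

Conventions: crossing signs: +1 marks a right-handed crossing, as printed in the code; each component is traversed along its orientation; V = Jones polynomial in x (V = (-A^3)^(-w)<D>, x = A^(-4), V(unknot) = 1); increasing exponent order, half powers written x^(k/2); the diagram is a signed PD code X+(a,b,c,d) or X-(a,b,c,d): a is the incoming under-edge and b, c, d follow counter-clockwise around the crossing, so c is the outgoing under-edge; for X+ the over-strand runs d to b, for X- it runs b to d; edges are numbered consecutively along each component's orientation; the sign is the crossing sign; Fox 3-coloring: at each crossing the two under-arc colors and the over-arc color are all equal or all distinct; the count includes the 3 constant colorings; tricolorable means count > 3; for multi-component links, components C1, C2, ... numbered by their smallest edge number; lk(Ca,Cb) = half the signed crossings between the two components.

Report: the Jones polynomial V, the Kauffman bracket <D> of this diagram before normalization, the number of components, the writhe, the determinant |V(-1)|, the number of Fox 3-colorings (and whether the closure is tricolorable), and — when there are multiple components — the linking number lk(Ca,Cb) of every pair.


V(x) = -x^-4 + x^-3 + x^-1
bracket: A^-2 + A^6 - A^10, w = -2
1 component, writhe -2, over 4 crossings
det 3, colorings 9 of 3^4 — tricolorable
observation: |V(-1)| = 3: so tricolorable, since 3 divides 3


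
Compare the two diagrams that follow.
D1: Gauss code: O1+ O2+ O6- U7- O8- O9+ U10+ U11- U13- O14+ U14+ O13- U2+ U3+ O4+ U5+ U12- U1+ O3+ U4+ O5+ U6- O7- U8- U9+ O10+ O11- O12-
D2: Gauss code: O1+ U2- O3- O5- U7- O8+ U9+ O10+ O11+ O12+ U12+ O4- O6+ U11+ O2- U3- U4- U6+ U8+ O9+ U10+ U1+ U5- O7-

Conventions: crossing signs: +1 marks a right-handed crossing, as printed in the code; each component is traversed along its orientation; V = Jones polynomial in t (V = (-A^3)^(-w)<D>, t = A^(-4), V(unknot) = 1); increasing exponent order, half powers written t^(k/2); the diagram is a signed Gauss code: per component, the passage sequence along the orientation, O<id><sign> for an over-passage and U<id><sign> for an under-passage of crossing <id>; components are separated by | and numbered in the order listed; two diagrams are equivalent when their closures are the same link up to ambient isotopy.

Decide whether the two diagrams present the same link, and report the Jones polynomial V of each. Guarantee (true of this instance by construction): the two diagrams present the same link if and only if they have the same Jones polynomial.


equivalent: no
D1 (bracket -A^-10 + A^-6 + A^2; 14 crossings at w = +2): V = t + t^3 - t^4
V(D2) = -t^-3 + 2t^-2 - 2t^-1 + 3 - 2t + 2t^2 - t^3  (w +2, c 12, <D> = -A^-6 + 2A^-2 - 2A^2 + 3A^6 - 2A^10 + 2A^14 - A^18)
key observation: comparing 2 Jones polynomials yields 2 groups


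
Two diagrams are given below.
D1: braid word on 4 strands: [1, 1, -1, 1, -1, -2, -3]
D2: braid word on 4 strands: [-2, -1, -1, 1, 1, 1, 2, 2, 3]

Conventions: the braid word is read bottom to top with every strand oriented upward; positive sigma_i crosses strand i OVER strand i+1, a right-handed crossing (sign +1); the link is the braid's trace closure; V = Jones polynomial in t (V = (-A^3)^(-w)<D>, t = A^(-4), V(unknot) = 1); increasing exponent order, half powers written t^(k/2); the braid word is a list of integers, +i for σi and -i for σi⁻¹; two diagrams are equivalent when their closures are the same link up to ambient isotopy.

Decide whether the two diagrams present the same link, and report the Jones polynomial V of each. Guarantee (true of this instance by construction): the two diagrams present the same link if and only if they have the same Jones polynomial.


equivalent: yes
V(D1) = 1  (w -1, c 7, <D> = -A^-3)
V(D2) = 1  (w +3, c 9, <D> = -A^9)
why: D2 (9 crossings) and D1 (7) are Markov-related braid presentations


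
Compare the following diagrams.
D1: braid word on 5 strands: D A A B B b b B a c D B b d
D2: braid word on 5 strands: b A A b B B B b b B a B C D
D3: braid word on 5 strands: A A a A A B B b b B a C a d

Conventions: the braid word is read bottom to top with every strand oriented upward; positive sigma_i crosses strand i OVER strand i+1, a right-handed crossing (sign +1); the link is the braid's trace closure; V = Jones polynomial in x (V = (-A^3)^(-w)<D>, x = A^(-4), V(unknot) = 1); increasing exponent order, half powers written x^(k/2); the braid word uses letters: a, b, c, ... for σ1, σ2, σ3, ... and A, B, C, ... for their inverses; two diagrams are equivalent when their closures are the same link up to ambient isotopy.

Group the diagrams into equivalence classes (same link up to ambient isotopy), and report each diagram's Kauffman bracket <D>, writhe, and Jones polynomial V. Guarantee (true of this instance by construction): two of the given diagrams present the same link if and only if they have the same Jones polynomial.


equivalence classes: {D1, D2, D3}
D1 (bracket A^-6; 14 crossings at w = -2): V = 1
V(D2) = 1  (w -4, c 14, <D> = A^-12)
D3 (bracket A^-6; 14 crossings at w = -2): V = 1
key observation: all 3 diagrams share one V(x), hence one class


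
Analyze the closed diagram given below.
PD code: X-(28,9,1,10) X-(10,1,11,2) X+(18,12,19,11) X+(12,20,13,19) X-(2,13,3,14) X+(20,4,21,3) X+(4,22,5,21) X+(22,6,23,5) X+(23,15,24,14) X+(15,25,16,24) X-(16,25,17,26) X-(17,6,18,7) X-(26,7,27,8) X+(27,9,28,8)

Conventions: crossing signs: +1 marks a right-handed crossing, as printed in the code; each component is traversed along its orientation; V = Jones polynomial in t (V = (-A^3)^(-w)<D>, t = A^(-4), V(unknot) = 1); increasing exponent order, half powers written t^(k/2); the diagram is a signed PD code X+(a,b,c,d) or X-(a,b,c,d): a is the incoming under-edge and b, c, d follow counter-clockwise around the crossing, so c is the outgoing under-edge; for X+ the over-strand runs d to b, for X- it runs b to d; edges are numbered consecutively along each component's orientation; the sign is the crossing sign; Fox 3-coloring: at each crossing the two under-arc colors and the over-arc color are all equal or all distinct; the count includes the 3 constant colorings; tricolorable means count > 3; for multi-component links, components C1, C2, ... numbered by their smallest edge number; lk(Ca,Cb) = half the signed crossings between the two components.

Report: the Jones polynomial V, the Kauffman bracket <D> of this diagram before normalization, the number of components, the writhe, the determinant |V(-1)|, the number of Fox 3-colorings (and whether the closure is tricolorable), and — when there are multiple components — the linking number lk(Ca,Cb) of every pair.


Jones polynomial: V(t) = -t^-2 + 3t^-1 - 4 + 6t - 6t^2 + 6t^3 - 5t^4 + 3t^5 - t^6
<D> = -A^-18 + 3A^-14 - 5A^-10 + 6A^-6 - 6A^-2 + 6A^2 - 4A^6 + 3A^10 - A^14; writhe +2
components 1, writhe +2 (14 crossings)
3-colorings: 3 of 3^14, det 35 — not tricolorable
note: det 35 = |V(-1)|; not divisible by 3, so not tricolorable


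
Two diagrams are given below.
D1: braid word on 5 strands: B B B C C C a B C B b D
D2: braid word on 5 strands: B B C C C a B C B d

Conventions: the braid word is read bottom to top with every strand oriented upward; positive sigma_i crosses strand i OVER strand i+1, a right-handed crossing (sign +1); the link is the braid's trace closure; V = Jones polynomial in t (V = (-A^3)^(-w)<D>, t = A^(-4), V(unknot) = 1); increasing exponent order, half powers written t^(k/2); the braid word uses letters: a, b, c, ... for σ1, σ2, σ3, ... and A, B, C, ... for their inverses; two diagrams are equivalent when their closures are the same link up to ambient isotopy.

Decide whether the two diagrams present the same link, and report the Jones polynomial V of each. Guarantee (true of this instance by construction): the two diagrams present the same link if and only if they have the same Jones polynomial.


equivalent: yes
V(D1) = -t^-10 + t^-9 - t^-8 + t^-7 - t^-6 + t^-5 + t^-3  (w -8, c 12, <D> = A^-12 + A^-4 - 1 + A^4 - A^8 + A^12 - A^16)
V(D2) = -t^-10 + t^-9 - t^-8 + t^-7 - t^-6 + t^-5 + t^-3  (w -6, c 10, <D> = A^-6 + A^2 - A^6 + A^10 - A^14 + A^18 - A^22)
why: one V(t) for all 2 diagrams — one class (guaranteed)


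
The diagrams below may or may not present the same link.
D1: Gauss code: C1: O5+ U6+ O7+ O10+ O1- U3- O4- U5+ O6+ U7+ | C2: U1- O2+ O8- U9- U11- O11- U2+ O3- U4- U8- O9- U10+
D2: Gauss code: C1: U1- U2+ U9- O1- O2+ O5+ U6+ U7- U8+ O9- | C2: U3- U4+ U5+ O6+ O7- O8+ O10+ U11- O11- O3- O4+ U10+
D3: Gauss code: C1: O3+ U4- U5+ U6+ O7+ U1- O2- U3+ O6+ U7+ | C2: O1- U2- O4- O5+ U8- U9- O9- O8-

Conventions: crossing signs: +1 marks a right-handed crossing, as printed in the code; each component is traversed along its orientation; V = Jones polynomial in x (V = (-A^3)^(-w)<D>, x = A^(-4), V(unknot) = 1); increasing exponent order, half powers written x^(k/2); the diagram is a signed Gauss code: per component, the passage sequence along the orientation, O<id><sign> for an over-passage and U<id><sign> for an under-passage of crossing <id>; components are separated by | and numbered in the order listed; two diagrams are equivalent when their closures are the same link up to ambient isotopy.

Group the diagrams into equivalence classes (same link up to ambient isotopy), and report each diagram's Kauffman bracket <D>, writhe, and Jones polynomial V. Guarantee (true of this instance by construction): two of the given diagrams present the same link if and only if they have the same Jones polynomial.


classes: {D1, D3} | {D2}
V(D1) = -x^(-3/2) - 2x^(1/2) + x^(3/2) - x^(5/2) + x^(7/2)  [11 crossings, <D> = -A^-17 + A^-13 - A^-9 + 2A^-5 + A^3, w = -1]
D2 (bracket A^-7 + A; 11 crossings at w = +1): V = -x^(1/2) - x^(5/2)
V(D3) = -x^(-3/2) - 2x^(1/2) + x^(3/2) - x^(5/2) + x^(7/2)  (w -1, c 9, <D> = -A^-17 + A^-13 - A^-9 + 2A^-5 + A^3)
insight: 2 classes among 3 diagrams; unequal V(x) rules out equality


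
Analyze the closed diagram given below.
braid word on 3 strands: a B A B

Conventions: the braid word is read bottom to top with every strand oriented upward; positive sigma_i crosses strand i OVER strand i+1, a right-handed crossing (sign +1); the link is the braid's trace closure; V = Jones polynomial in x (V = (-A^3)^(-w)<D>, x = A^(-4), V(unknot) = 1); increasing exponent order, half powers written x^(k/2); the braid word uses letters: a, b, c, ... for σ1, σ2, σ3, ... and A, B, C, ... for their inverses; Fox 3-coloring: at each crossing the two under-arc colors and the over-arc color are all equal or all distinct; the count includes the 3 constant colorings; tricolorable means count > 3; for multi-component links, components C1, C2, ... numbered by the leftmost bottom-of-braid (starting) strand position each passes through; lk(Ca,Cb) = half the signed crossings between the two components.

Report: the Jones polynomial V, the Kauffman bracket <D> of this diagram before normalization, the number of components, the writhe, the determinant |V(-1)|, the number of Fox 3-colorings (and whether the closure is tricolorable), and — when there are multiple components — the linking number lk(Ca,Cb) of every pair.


Jones polynomial: V(x) = 1
<D> = A^-6; writhe -2
components 1, writhe -2 (4 crossings)
3-colorings: 3 of 3^4, det 1 — not tricolorable
note: det 1 = |V(-1)|; not divisible by 3, so not tricolorable


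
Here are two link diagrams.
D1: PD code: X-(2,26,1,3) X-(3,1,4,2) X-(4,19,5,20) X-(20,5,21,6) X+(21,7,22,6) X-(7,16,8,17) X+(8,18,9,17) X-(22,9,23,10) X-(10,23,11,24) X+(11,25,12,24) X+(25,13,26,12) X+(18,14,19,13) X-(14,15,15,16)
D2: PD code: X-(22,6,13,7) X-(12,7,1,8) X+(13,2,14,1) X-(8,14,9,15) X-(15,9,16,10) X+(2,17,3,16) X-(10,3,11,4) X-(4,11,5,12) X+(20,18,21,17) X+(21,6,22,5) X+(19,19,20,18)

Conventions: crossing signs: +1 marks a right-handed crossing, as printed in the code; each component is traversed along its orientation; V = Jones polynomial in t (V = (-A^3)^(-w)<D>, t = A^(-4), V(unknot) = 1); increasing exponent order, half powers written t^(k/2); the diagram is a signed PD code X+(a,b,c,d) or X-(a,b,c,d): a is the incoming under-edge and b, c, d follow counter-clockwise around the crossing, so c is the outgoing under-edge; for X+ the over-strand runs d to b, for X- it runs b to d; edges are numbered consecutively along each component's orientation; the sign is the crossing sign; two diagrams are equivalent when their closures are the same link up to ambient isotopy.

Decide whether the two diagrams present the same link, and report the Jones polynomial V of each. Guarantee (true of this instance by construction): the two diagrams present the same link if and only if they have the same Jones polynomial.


same link: no
V(D1) = -t^(-5/2) - t^(-1/2)  [13 crossings, <D> = A^-7 + A, w = -3]
V(D2) = t^(-13/2) - 2t^(-11/2) + 3t^(-9/2) - 3t^(-7/2) + 2t^(-5/2) - 3t^(-3/2) + t^(-1/2) - t^(1/2)  [11 crossings, <D> = A^-5 - A^-1 + 3A^3 - 2A^7 + 3A^11 - 3A^15 + 2A^19 - A^23, w = -1]
insight: 2 values of V(t) split the 2 diagrams


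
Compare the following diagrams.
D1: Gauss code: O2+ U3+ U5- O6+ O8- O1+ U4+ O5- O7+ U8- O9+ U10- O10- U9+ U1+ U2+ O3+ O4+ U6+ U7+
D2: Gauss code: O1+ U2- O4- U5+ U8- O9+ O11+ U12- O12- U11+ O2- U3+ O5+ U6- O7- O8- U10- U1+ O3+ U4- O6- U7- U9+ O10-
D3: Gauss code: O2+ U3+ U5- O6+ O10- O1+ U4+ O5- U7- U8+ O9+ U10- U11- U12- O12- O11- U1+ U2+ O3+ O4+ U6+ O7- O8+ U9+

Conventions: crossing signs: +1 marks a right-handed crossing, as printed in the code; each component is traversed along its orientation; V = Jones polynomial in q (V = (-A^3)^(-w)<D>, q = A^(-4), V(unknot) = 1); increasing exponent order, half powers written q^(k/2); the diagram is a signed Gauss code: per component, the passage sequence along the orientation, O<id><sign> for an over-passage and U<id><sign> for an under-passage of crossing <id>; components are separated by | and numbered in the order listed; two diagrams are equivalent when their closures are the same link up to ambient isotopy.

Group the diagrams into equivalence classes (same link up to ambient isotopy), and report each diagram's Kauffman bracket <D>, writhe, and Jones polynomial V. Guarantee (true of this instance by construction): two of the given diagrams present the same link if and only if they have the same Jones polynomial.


grouping into links: {D1, D3} | {D2}
V(D1) = q - q^2 + 2q^3 - q^4 + q^5 - q^6  (w +4, c 10, <D> = -A^-12 + A^-8 - A^-4 + 2 - A^4 + A^8)
D2 (bracket A^-2 + A^6 - A^10; 12 crossings at w = -2): V = -q^-4 + q^-3 + q^-1
D3 (bracket -A^-18 + A^-14 - A^-10 + 2A^-6 - A^-2 + A^2; 12 crossings at w = +2): V = q - q^2 + 2q^3 - q^4 + q^5 - q^6
why: comparing 3 Jones polynomials yields 2 groups
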